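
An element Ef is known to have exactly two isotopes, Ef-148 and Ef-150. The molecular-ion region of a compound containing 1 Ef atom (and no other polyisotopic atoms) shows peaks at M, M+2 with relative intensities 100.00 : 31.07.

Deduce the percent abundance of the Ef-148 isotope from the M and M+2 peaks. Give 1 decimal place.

76.3%

Write p for the Ef-148 fraction. I(M+2)/I(M) = [C(1,1)·p^0·(1−p)] / p^1 = 1·(1−p)/p = 31.07/100.00 = 0.3107
(1−p)/p = 0.3107/1 = 0.3107  ⇒  p = 1/(1 + 0.3107) = 0.7630
Ef-148: 76.3%, Ef-150: 23.7%.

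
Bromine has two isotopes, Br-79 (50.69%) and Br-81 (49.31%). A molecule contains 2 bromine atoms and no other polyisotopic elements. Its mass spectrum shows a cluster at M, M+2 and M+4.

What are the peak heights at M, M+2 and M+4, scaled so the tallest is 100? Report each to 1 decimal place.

Each Br atom is independently Br-79 (p = 0.5069) or Br-81 (q = 0.4931); the cluster is the binomial expansion (p + q)^2.
P(M) = 0.5069^2 = 0.256948
P(M+2) = 2 × 0.5069^1 × 0.4931^1 = 0.499905
P(M+4) = 0.4931^2 = 0.243148
The M+2 peak is largest (0.499905); scaling to 100 gives 51.4 : 100.0 : 48.6.

51.4 : 100.0 : 48.6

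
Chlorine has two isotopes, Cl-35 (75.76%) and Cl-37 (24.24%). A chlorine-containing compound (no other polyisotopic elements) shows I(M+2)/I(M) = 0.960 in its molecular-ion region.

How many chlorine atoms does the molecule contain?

3

With n Cl atoms, P(M+2)/P(M) = C(n,1)·p^(n−1)q / p^n = n·q/p = n · 0.2424/0.7576.
n = 0.960 × 0.7576/0.2424 = 3.00 ≈ 3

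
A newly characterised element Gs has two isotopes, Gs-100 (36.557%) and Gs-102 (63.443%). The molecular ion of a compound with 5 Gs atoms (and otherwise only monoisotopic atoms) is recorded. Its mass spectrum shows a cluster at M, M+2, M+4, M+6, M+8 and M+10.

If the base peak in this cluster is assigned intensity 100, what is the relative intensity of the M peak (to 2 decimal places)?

Term probabilities: M 0.0065, M+2 0.0567, M+4 0.1966, M+6 0.3413, M+8 0.2961, M+10 0.1028. Base peak = M+6.
P(M+6) = C(5,3) × 0.36557^2 × 0.63443^3 = 10 × 0.13364142 × 0.25535898 = 0.341265 (base)
P(M) = C(5,0) × 0.36557^5 × 0.63443^0 = 1 × 0.00652909 × 1.0000 = 0.006529
Relative intensity = 0.006529 / 0.341265 × 100 = 1.91

1.91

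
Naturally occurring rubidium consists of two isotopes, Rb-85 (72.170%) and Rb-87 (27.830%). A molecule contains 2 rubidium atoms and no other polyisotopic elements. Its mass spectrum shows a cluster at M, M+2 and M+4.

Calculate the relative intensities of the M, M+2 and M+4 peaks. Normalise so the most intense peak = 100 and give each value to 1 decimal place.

Expanding (0.72170 + 0.27830)^2:
P(M) = 0.72170^2 = 0.520851
P(M+2) = 2 × 0.72170^1 × 0.27830^1 = 0.401698
P(M+4) = 0.27830^2 = 0.077451
The M peak is largest (0.520851); scaling to 100 gives 100.0 : 77.1 : 14.9.

100.0 : 77.1 : 14.9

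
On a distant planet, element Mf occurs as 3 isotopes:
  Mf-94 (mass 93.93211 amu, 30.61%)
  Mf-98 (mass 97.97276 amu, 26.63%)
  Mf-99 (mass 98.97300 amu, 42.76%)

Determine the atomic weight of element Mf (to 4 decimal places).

97.1636 amu

Ar = Σ fᵢ·mᵢ = 0.3061 × 93.93211 + 0.2663 × 97.97276 + 0.4276 × 98.97300
= 28.752619 + 26.090146 + 42.320855 = 97.163620 amu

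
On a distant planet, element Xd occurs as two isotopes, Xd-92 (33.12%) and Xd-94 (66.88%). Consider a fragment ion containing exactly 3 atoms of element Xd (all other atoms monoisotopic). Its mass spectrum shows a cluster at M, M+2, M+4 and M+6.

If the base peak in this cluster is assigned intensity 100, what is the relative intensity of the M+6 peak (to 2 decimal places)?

67.31

Binomial terms of (0.3312 + 0.6688)^3: M 0.0363, M+2 0.2201, M+4 0.4444, M+6 0.2991 → M+4 is the base peak.
P(M+4) = C(3,2) × 0.3312^1 × 0.6688^2 = 3 × 0.3312 × 0.44729344 = 0.444431 (base)
P(M+6) = C(3,3) × 0.3312^0 × 0.6688^3 = 1 × 1.0000 × 0.29914985 = 0.299150
Relative intensity = 0.299150 / 0.444431 × 100 = 67.31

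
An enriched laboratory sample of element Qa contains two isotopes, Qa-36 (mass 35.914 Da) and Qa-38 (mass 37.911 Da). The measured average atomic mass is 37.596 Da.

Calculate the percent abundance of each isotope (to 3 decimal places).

Writing the weighted mean with unknown fraction x of Qa-36:
35.914·x + 37.911·(1 − x) = 37.596
(35.914 − 37.911)·x = 37.596 − 37.911
x = -0.315 / -1.997 = 0.15774 → 15.774% Qa-36, 84.226% Qa-38.

Qa-36: 15.774%, Qa-38: 84.226%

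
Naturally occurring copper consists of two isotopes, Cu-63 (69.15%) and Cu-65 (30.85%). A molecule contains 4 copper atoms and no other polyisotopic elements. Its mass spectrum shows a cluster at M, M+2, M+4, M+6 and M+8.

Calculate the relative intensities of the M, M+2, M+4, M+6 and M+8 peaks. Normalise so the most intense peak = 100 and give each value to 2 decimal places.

The 4 Cu atoms are independent, so intensities follow the terms of (0.6915 + 0.3085)^4.
P(M) = 0.6915^4 = 0.228649
P(M+2) = 4 × 0.6915^3 × 0.3085^1 = 0.408030
P(M+4) = 6 × 0.6915^2 × 0.3085^2 = 0.273052
P(M+6) = 4 × 0.6915^1 × 0.3085^3 = 0.081212
P(M+8) = 0.3085^4 = 0.009058
The M+2 peak is largest (0.408030); scaling to 100 gives 56.04 : 100.00 : 66.92 : 19.90 : 2.22.

56.04 : 100.00 : 66.92 : 19.90 : 2.22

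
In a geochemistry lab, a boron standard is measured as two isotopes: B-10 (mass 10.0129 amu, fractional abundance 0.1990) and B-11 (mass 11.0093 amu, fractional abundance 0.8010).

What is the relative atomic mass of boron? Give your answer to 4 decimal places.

The abundance-weighted mean is 0.1990 × 10.0129 + 0.8010 × 11.0093
= 1.99257 + 8.81845 = 10.81102 amu

10.8110 amu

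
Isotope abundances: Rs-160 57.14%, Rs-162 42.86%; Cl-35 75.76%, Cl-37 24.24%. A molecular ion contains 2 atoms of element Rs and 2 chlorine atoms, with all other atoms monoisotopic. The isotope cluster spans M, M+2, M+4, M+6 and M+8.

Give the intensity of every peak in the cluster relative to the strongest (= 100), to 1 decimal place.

46.7 : 100.0 : 75.9 : 24.0 : 2.7

Element Rs pattern (n=2): 0.32649796 : 0.48980408 : 0.18369796
Chlorine pattern (n=2): 0.57395776 : 0.36728448 : 0.05875776
Convolve the two distributions (both contribute in 2-u steps):
  M: 0.32649796×0.57395776 = 0.187396
  M+2: 0.32649796×0.36728448 + 0.48980408×0.57395776 = 0.401044
  M+4: 0.32649796×0.05875776 + 0.48980408×0.36728448 + 0.18369796×0.57395776 = 0.304517
  M+6: 0.48980408×0.05875776 + 0.18369796×0.36728448 = 0.096249
  M+8: 0.18369796×0.05875776 = 0.010794
Scale to base peak (0.401044) = 100: 46.7 : 100.0 : 75.9 : 24.0 : 2.7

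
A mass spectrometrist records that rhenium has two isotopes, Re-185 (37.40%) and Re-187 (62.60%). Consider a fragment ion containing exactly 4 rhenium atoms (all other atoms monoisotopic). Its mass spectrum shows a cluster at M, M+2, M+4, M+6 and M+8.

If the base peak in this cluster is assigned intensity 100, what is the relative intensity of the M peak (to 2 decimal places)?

Term probabilities: M 0.0196, M+2 0.1310, M+4 0.3289, M+6 0.3670, M+8 0.1536. Base peak = M+6.
P(M+6) = C(4,3) × 0.3740^1 × 0.6260^3 = 4 × 0.3740 × 0.24531438 = 0.366990 (base)
P(M) = C(4,0) × 0.3740^4 × 0.6260^0 = 1 × 0.0195653 × 1.0000 = 0.019565
Relative intensity = 0.019565 / 0.366990 × 100 = 5.33

5.33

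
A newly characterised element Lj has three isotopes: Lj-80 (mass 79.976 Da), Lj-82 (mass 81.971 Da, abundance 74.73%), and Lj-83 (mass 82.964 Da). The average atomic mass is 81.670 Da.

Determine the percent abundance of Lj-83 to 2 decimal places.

Let x and y be the fractions of Lj-80 and Lj-83. Then x + y = 1 − 0.7473 = 0.2527 and 79.976x + 82.964y = 81.670 − 0.7473×81.971 = 20.4130717.
Substituting: 79.976x + 82.964(0.2527 − x) = 20.4130717
(79.976 − 82.964)x = -0.5519311  ⇒  x = 0.18472, y = 0.06798
Lj-80: 18.47%, Lj-83: 6.80%.

6.80%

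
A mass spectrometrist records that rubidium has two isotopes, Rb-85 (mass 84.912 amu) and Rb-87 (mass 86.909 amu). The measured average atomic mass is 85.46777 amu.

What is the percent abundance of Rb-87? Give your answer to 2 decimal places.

27.83%

Let x be the fractional abundance of Rb-85; then Rb-87 has abundance 1 − x.
84.912·x + 86.909·(1 − x) = 85.46777
(84.912 − 86.909)·x = 85.46777 − 86.909
x = -1.44123 / -1.997 = 0.72170 → 72.17% Rb-85, 27.83% Rb-87.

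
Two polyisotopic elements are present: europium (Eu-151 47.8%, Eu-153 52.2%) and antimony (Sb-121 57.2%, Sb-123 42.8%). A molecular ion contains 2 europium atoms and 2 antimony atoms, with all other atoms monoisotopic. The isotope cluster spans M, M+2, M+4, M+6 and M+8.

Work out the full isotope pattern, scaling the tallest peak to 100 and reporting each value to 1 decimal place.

Europium pattern (n=2): 0.228484 : 0.499032 : 0.272484
Antimony pattern (n=2): 0.327184 : 0.489632 : 0.183184
Convolve the two distributions (both contribute in 2-u steps):
  M: 0.228484×0.327184 = 0.074756
  M+2: 0.228484×0.489632 + 0.499032×0.327184 = 0.275148
  M+4: 0.228484×0.183184 + 0.499032×0.489632 + 0.272484×0.327184 = 0.375349
  M+6: 0.499032×0.183184 + 0.272484×0.489632 = 0.224832
  M+8: 0.272484×0.183184 = 0.049915
Scale to base peak (0.375349) = 100: 19.9 : 73.3 : 100.0 : 59.9 : 13.3

19.9 : 73.3 : 100.0 : 59.9 : 13.3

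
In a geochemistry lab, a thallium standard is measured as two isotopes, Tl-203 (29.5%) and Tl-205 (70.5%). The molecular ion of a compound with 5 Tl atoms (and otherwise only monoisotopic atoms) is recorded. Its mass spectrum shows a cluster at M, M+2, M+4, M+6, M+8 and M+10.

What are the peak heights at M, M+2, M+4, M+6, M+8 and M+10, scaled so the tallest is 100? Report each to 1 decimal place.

Each Tl atom is independently Tl-203 (p = 0.295) or Tl-205 (q = 0.705); the cluster is the binomial expansion (p + q)^5.
P(M) = 0.295^5 = 0.002234
P(M+2) = 5 × 0.295^4 × 0.705^1 = 0.026696
P(M+4) = 10 × 0.295^3 × 0.705^2 = 0.127598
P(M+6) = 10 × 0.295^2 × 0.705^3 = 0.304938
P(M+8) = 5 × 0.295^1 × 0.705^4 = 0.364375
P(M+10) = 0.705^5 = 0.174159
The M+8 peak is largest (0.364375); scaling to 100 gives 0.6 : 7.3 : 35.0 : 83.7 : 100.0 : 47.8.

0.6 : 7.3 : 35.0 : 83.7 : 100.0 : 47.8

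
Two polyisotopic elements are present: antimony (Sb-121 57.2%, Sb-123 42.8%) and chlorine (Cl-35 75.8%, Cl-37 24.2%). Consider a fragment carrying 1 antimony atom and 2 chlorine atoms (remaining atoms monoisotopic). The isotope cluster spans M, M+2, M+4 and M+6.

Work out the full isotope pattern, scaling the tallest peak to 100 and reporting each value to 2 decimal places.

72.11 : 100.00 : 41.80 : 5.50

Antimony pattern (n=1): 0.5720 : 0.4280
Chlorine pattern (n=2): 0.574564 : 0.366872 : 0.058564
Convolve the two distributions (both contribute in 2-u steps):
  M: 0.5720×0.574564 = 0.328651
  M+2: 0.5720×0.366872 + 0.4280×0.574564 = 0.455764
  M+4: 0.5720×0.058564 + 0.4280×0.366872 = 0.190520
  M+6: 0.4280×0.058564 = 0.025065
Scale to base peak (0.455764) = 100: 72.11 : 100.00 : 41.80 : 5.50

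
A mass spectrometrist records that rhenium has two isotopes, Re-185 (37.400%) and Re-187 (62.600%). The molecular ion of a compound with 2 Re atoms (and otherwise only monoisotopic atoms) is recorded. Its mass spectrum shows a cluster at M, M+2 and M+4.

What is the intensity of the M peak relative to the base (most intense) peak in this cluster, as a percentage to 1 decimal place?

29.9%

Binomial terms of (0.37400 + 0.62600)^2: M 0.1399, M+2 0.4682, M+4 0.3919 → M+2 is the base peak.
P(M+2) = C(2,1) × 0.37400^1 × 0.62600^1 = 2 × 0.3740 × 0.6260 = 0.468248 (base)
P(M) = C(2,0) × 0.37400^2 × 0.62600^0 = 1 × 0.139876 × 1.0000 = 0.139876
Relative intensity = 0.139876 / 0.468248 × 100 = 29.9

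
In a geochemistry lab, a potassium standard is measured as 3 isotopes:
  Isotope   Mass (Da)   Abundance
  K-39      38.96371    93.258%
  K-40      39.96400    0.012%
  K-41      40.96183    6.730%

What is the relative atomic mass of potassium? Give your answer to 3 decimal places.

39.098 Da

Weight each isotope mass by its fractional abundance: 0.93258 × 38.96371 + 0.00012 × 39.96400 + 0.06730 × 40.96183
= 36.336777 + 0.004796 + 2.756731 = 39.098304 Da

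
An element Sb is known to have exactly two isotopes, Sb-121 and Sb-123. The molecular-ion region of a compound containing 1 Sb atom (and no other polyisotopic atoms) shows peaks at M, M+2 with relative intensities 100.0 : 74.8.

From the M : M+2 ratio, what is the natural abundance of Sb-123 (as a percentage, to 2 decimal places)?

42.79%

Let p = fractional abundance of Sb-121. I(M+2)/I(M) = [C(1,1)·p^0·(1−p)] / p^1 = 1·(1−p)/p = 74.8/100.0 = 0.7480
(1−p)/p = 0.7480/1 = 0.7480  ⇒  p = 1/(1 + 0.7480) = 0.5721
Sb-121: 57.21%, Sb-123: 42.79%.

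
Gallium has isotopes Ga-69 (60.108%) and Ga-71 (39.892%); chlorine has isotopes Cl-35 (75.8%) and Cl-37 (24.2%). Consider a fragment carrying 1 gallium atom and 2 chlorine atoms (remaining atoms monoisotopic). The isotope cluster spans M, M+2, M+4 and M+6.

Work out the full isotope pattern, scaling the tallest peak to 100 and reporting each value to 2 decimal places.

76.79 : 100.00 : 40.37 : 5.19

Gallium pattern (n=1): 0.60108 : 0.39892
Chlorine pattern (n=2): 0.574564 : 0.366872 : 0.058564
Convolve the two distributions (both contribute in 2-u steps):
  M: 0.60108×0.574564 = 0.345359
  M+2: 0.60108×0.366872 + 0.39892×0.574564 = 0.449724
  M+4: 0.60108×0.058564 + 0.39892×0.366872 = 0.181554
  M+6: 0.39892×0.058564 = 0.023362
Scale to base peak (0.449724) = 100: 76.79 : 100.00 : 40.37 : 5.19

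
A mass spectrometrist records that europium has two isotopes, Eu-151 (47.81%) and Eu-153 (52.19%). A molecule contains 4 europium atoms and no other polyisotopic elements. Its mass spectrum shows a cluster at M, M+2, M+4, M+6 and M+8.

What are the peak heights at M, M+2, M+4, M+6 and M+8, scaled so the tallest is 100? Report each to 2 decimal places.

Each Eu atom is independently Eu-151 (p = 0.4781) or Eu-153 (q = 0.5219); the cluster is the binomial expansion (p + q)^4.
P(M) = 0.4781^4 = 0.052249
P(M+2) = 4 × 0.4781^3 × 0.5219^1 = 0.228141
P(M+4) = 6 × 0.4781^2 × 0.5219^2 = 0.373563
P(M+6) = 4 × 0.4781^1 × 0.5219^3 = 0.271857
P(M+8) = 0.5219^4 = 0.074191
The M+4 peak is largest (0.373563); scaling to 100 gives 13.99 : 61.07 : 100.00 : 72.77 : 19.86.

13.99 : 61.07 : 100.00 : 72.77 : 19.86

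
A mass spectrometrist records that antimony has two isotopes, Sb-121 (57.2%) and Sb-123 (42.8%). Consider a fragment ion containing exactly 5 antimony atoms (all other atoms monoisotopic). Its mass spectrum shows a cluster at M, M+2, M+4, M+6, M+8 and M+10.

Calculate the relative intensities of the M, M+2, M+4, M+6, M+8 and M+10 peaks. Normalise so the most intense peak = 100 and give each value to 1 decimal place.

Expanding (0.572 + 0.428)^5:
P(M) = 0.572^5 = 0.061232
P(M+2) = 5 × 0.572^4 × 0.428^1 = 0.229086
P(M+4) = 10 × 0.572^3 × 0.428^2 = 0.342827
P(M+6) = 10 × 0.572^2 × 0.428^3 = 0.256521
P(M+8) = 5 × 0.572^1 × 0.428^4 = 0.095971
P(M+10) = 0.428^5 = 0.014362
The M+4 peak is largest (0.342827); scaling to 100 gives 17.9 : 66.8 : 100.0 : 74.8 : 28.0 : 4.2.

17.9 : 66.8 : 100.0 : 74.8 : 28.0 : 4.2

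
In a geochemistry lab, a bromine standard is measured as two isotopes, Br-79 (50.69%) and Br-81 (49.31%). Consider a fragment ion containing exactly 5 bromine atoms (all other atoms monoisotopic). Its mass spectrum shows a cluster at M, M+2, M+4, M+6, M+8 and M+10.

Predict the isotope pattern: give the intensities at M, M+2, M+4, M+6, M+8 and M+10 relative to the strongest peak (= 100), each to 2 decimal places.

The 5 Br atoms are independent, so intensities follow the terms of (0.5069 + 0.4931)^5.
P(M) = 0.5069^5 = 0.033467
P(M+2) = 5 × 0.5069^4 × 0.4931^1 = 0.162777
P(M+4) = 10 × 0.5069^3 × 0.4931^2 = 0.316692
P(M+6) = 10 × 0.5069^2 × 0.4931^3 = 0.308070
P(M+8) = 5 × 0.5069^1 × 0.4931^4 = 0.149842
P(M+10) = 0.4931^5 = 0.029152
The M+4 peak is largest (0.316692); scaling to 100 gives 10.57 : 51.40 : 100.00 : 97.28 : 47.31 : 9.21.

10.57 : 51.40 : 100.00 : 97.28 : 47.31 : 9.21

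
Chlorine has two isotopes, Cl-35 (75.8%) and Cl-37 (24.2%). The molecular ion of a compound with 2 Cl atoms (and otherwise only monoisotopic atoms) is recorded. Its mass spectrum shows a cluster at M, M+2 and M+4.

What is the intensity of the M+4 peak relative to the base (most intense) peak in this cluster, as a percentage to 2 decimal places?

Term probabilities: M 0.5746, M+2 0.3669, M+4 0.0586. Base peak = M.
P(M) = C(2,0) × 0.758^2 × 0.242^0 = 1 × 0.574564 × 1.0000 = 0.574564 (base)
P(M+4) = C(2,2) × 0.758^0 × 0.242^2 = 1 × 1.0000 × 0.058564 = 0.058564
Relative intensity = 0.058564 / 0.574564 × 100 = 10.19

10.19%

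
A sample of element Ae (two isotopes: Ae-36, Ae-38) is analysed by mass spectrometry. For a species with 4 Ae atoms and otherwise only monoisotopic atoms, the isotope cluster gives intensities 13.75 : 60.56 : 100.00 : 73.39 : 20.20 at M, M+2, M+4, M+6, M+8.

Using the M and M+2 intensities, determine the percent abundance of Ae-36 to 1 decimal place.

47.6%

Let p = fractional abundance of Ae-36. I(M+2)/I(M) = [C(4,1)·p^3·(1−p)] / p^4 = 4·(1−p)/p = 60.56/13.75 = 4.4044
(1−p)/p = 4.4044/4 = 1.1011  ⇒  p = 1/(1 + 1.1011) = 0.4759
Ae-36: 47.6%, Ae-38: 52.4%.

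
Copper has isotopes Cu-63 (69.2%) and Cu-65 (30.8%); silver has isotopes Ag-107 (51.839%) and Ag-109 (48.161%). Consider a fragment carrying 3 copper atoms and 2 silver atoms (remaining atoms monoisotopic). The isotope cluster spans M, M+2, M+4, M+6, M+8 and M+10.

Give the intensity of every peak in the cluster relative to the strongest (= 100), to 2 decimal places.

Copper pattern (n=3): 0.33137389 : 0.44247034 : 0.19693766 : 0.02921811
Silver pattern (n=2): 0.26872819 : 0.49932362 : 0.23194819
Convolve the two distributions (both contribute in 2-u steps):
  M: 0.33137389×0.26872819 = 0.089050
  M+2: 0.33137389×0.49932362 + 0.44247034×0.26872819 = 0.284367
  M+4: 0.33137389×0.23194819 + 0.44247034×0.49932362 + 0.19693766×0.26872819 = 0.350720
  M+6: 0.44247034×0.23194819 + 0.19693766×0.49932362 + 0.02921811×0.26872819 = 0.208818
  M+8: 0.19693766×0.23194819 + 0.02921811×0.49932362 = 0.060269
  M+10: 0.02921811×0.23194819 = 0.006777
Scale to base peak (0.350720) = 100: 25.39 : 81.08 : 100.00 : 59.54 : 17.18 : 1.93

25.39 : 81.08 : 100.00 : 59.54 : 17.18 : 1.93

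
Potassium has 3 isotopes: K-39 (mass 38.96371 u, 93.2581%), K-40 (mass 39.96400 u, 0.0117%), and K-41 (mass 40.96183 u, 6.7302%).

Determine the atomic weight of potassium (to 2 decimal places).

Ar = Σ fᵢ·mᵢ = 0.932581 × 38.96371 + 0.000117 × 39.96400 + 0.067302 × 40.96183
= 36.336816 + 0.004676 + 2.756813 = 39.098305 u

39.10 u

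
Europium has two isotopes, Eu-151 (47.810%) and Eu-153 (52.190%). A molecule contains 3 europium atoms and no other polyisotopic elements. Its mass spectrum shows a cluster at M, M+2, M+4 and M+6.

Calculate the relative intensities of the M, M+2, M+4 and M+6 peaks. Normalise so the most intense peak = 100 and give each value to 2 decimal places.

27.97 : 91.61 : 100.00 : 36.39

The 3 Eu atoms are independent, so intensities follow the terms of (0.47810 + 0.52190)^3.
P(M) = 0.47810^3 = 0.109284
P(M+2) = 3 × 0.47810^2 × 0.52190^1 = 0.357887
P(M+4) = 3 × 0.47810^1 × 0.52190^2 = 0.390674
P(M+6) = 0.52190^3 = 0.142155
The M+4 peak is largest (0.390674); scaling to 100 gives 27.97 : 91.61 : 100.00 : 36.39.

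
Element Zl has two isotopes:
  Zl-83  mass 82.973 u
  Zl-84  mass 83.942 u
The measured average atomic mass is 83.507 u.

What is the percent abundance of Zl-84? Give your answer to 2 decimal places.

Writing the weighted mean with unknown fraction x of Zl-83:
82.973·x + 83.942·(1 − x) = 83.507
(82.973 − 83.942)·x = 83.507 − 83.942
x = -0.435 / -0.969 = 0.44892 → 44.89% Zl-83, 55.11% Zl-84.

55.11%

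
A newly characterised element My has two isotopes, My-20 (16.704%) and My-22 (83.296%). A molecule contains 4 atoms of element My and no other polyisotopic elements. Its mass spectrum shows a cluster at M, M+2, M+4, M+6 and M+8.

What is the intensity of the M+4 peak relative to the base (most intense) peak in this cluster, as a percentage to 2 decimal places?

Term probabilities: M 0.0008, M+2 0.0155, M+4 0.1162, M+6 0.3861, M+8 0.4814. Base peak = M+8.
P(M+8) = C(4,4) × 0.16704^0 × 0.83296^4 = 1 × 1.0000 × 0.48138947 = 0.481389 (base)
P(M+4) = C(4,2) × 0.16704^2 × 0.83296^2 = 6 × 0.02790236 × 0.69382236 = 0.116156
Relative intensity = 0.116156 / 0.481389 × 100 = 24.13

24.13%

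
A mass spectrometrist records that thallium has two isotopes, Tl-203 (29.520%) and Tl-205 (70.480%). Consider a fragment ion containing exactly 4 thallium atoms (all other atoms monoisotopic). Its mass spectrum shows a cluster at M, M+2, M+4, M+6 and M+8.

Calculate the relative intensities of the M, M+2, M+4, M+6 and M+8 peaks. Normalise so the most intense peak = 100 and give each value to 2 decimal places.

1.84 : 17.54 : 62.83 : 100.00 : 59.69

Expanding (0.29520 + 0.70480)^4:
P(M) = 0.29520^4 = 0.007594
P(M+2) = 4 × 0.29520^3 × 0.70480^1 = 0.072523
P(M+4) = 6 × 0.29520^2 × 0.70480^2 = 0.259726
P(M+6) = 4 × 0.29520^1 × 0.70480^3 = 0.413403
P(M+8) = 0.70480^4 = 0.246754
The M+6 peak is largest (0.413403); scaling to 100 gives 1.84 : 17.54 : 62.83 : 100.00 : 59.69.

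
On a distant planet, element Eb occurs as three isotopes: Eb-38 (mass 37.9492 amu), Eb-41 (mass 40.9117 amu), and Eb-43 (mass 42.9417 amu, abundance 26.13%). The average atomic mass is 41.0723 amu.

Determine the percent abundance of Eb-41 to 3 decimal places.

61.386%

Let x and y be the fractions of Eb-38 and Eb-41. Then x + y = 1 − 0.2613 = 0.7387 and 37.9492x + 40.9117y = 41.0723 − 0.2613×42.9417 = 29.85163379.
Substituting: 37.9492x + 40.9117(0.7387 − x) = 29.85163379
(37.9492 − 40.9117)x = -0.369839  ⇒  x = 0.12484, y = 0.61386
Eb-38: 12.484%, Eb-41: 61.386%.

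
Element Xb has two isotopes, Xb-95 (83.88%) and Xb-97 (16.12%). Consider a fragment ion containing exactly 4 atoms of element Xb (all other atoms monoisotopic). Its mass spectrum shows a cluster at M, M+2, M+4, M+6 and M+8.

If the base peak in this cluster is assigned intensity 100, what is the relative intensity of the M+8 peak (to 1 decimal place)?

0.1

(0.8388 + 0.1612)^4 gives M 0.4950, M+2 0.3805, M+4 0.1097, M+6 0.0141, M+8 0.0007; the largest is M.
P(M) = C(4,0) × 0.8388^4 × 0.1612^0 = 1 × 0.49503247 × 1.0000 = 0.495032 (base)
P(M+8) = C(4,4) × 0.8388^0 × 0.1612^4 = 1 × 1.0000 × 0.00067524 = 0.000675
Relative intensity = 0.000675 / 0.495032 × 100 = 0.1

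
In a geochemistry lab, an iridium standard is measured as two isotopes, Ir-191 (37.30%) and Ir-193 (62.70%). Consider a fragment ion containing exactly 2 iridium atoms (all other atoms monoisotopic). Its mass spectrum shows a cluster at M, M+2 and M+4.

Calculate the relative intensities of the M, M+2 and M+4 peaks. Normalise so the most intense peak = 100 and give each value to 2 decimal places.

29.74 : 100.00 : 84.05

The 2 Ir atoms are independent, so intensities follow the terms of (0.3730 + 0.6270)^2.
P(M) = 0.3730^2 = 0.139129
P(M+2) = 2 × 0.3730^1 × 0.6270^1 = 0.467742
P(M+4) = 0.6270^2 = 0.393129
The M+2 peak is largest (0.467742); scaling to 100 gives 29.74 : 100.00 : 84.05.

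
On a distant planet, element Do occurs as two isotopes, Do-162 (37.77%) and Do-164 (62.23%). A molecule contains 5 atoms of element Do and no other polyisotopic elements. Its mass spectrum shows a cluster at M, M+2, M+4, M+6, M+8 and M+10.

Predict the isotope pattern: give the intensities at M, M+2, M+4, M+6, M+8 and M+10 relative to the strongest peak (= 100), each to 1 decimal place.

2.2 : 18.4 : 60.7 : 100.0 : 82.4 : 27.1

The 5 Do atoms are independent, so intensities follow the terms of (0.3777 + 0.6223)^5.
P(M) = 0.3777^5 = 0.007687
P(M+2) = 5 × 0.3777^4 × 0.6223^1 = 0.063322
P(M+4) = 10 × 0.3777^3 × 0.6223^2 = 0.208661
P(M+6) = 10 × 0.3777^2 × 0.6223^3 = 0.343790
P(M+8) = 5 × 0.3777^1 × 0.6223^4 = 0.283215
P(M+10) = 0.6223^5 = 0.093325
The M+6 peak is largest (0.343790); scaling to 100 gives 2.2 : 18.4 : 60.7 : 100.0 : 82.4 : 27.1.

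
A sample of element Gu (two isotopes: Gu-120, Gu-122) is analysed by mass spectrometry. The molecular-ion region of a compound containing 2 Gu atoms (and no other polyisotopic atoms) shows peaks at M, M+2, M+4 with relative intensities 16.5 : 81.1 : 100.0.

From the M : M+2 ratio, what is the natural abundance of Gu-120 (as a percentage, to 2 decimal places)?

Let p = fractional abundance of Gu-120. I(M+2)/I(M) = [C(2,1)·p^1·(1−p)] / p^2 = 2·(1−p)/p = 81.1/16.5 = 4.9152
(1−p)/p = 4.9152/2 = 2.4576  ⇒  p = 1/(1 + 2.4576) = 0.2892
Gu-120: 28.92%, Gu-122: 71.08%.

28.92%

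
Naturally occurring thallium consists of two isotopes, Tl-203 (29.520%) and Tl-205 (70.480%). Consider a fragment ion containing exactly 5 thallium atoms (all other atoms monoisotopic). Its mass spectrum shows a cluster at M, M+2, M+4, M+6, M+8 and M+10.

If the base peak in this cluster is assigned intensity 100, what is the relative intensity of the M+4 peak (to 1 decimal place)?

35.1

Binomial terms of (0.29520 + 0.70480)^5: M 0.0022, M+2 0.0268, M+4 0.1278, M+6 0.3051, M+8 0.3642, M+10 0.1739 → M+8 is the base peak.
P(M+8) = C(5,4) × 0.29520^1 × 0.70480^4 = 5 × 0.2952 × 0.24675365 = 0.364208 (base)
P(M+4) = C(5,2) × 0.29520^3 × 0.70480^2 = 10 × 0.02572463 × 0.49674304 = 0.127785
Relative intensity = 0.127785 / 0.364208 × 100 = 35.1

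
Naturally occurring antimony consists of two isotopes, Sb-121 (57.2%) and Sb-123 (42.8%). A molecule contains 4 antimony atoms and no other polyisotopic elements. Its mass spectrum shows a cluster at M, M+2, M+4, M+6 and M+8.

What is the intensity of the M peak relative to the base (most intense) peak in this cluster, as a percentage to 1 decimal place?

Binomial terms of (0.572 + 0.428)^4: M 0.1070, M+2 0.3204, M+4 0.3596, M+6 0.1794, M+8 0.0336 → M+4 is the base peak.
P(M+4) = C(4,2) × 0.572^2 × 0.428^2 = 6 × 0.327184 × 0.183184 = 0.359609 (base)
P(M) = C(4,0) × 0.572^4 × 0.428^0 = 1 × 0.10704937 × 1.0000 = 0.107049
Relative intensity = 0.107049 / 0.359609 × 100 = 29.8

29.8%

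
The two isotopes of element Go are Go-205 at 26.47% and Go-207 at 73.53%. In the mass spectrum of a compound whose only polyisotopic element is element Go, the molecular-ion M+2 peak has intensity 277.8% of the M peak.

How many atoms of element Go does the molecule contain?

1

For n independent Go atoms, I(M+2)/I(M) = n · (abundance Go-207) / (abundance Go-205) = n · 0.7353/0.2647.
n = 2.778 × 0.2647/0.7353 = 1.00 ≈ 1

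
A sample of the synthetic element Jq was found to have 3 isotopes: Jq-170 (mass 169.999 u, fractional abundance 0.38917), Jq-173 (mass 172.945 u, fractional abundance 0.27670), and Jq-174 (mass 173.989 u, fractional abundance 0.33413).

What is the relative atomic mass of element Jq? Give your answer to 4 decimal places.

Weight each isotope mass by its fractional abundance: 0.38917 × 169.999 + 0.27670 × 172.945 + 0.33413 × 173.989
= 66.15851 + 47.85388 + 58.13494 = 172.14733 u

172.1473 u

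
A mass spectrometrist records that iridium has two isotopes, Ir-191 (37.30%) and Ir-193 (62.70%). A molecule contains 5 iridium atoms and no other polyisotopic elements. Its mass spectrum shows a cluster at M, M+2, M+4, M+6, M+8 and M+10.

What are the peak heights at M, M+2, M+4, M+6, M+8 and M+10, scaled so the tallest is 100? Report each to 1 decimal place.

Expanding (0.3730 + 0.6270)^5:
P(M) = 0.3730^5 = 0.007220
P(M+2) = 5 × 0.3730^4 × 0.6270^1 = 0.060684
P(M+4) = 10 × 0.3730^3 × 0.6270^2 = 0.204015
P(M+6) = 10 × 0.3730^2 × 0.6270^3 = 0.342942
P(M+8) = 5 × 0.3730^1 × 0.6270^4 = 0.288237
P(M+10) = 0.6270^5 = 0.096903
The M+6 peak is largest (0.342942); scaling to 100 gives 2.1 : 17.7 : 59.5 : 100.0 : 84.0 : 28.3.

2.1 : 17.7 : 59.5 : 100.0 : 84.0 : 28.3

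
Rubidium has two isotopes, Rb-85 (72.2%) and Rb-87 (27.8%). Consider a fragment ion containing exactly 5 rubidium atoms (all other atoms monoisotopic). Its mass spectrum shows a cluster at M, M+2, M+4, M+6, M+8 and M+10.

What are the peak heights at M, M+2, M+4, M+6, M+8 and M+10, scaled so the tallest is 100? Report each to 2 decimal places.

51.94 : 100.00 : 77.01 : 29.65 : 5.71 : 0.44

Expanding (0.722 + 0.278)^5:
P(M) = 0.722^5 = 0.196194
P(M+2) = 5 × 0.722^4 × 0.278^1 = 0.377714
P(M+4) = 10 × 0.722^3 × 0.278^2 = 0.290872
P(M+6) = 10 × 0.722^2 × 0.278^3 = 0.111998
P(M+8) = 5 × 0.722^1 × 0.278^4 = 0.021562
P(M+10) = 0.278^5 = 0.001660
The M+2 peak is largest (0.377714); scaling to 100 gives 51.94 : 100.00 : 77.01 : 29.65 : 5.71 : 0.44.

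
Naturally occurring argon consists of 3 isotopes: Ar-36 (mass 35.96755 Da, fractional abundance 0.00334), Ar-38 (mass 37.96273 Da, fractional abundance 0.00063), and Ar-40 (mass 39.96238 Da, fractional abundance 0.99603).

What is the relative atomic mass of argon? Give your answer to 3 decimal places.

Weight each isotope mass by its fractional abundance: 0.00334 × 35.96755 + 0.00063 × 37.96273 + 0.99603 × 39.96238
= 0.120132 + 0.023917 + 39.803729 = 39.947778 Da

39.948 Da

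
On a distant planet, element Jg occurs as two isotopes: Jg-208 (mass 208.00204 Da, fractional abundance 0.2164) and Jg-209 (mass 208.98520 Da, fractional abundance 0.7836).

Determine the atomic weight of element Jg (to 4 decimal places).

Ar = Σ fᵢ·mᵢ = 0.2164 × 208.00204 + 0.7836 × 208.98520
= 45.011641 + 163.760803 = 208.772444 Da

208.7724 Da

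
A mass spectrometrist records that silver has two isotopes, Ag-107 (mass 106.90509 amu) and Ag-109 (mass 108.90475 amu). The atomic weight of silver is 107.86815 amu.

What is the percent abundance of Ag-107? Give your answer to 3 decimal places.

51.839%

With x = fraction of Ag-107 (so Ag-109 is 1 − x):
106.90509·x + 108.90475·(1 − x) = 107.86815
(106.90509 − 108.90475)·x = 107.86815 − 108.90475
x = -1.03660 / -1.99966 = 0.51839 → 51.839% Ag-107, 48.161% Ag-109.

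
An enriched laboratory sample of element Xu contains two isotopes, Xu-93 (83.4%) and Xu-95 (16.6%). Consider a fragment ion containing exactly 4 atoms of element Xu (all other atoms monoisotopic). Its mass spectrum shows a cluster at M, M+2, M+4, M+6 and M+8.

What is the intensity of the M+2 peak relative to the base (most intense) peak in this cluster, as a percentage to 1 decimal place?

(0.834 + 0.166)^4 gives M 0.4838, M+2 0.3852, M+4 0.1150, M+6 0.0153, M+8 0.0008; the largest is M.
P(M) = C(4,0) × 0.834^4 × 0.166^0 = 1 × 0.48379815 × 1.0000 = 0.483798 (base)
P(M+2) = C(4,1) × 0.834^3 × 0.166^1 = 4 × 0.5800937 × 0.1660 = 0.385182
Relative intensity = 0.385182 / 0.483798 × 100 = 79.6

79.6%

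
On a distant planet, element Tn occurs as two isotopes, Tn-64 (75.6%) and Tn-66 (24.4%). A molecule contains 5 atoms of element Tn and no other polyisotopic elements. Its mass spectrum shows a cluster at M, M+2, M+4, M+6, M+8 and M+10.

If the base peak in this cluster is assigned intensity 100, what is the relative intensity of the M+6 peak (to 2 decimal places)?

Term probabilities: M 0.2469, M+2 0.3985, M+4 0.2572, M+6 0.0830, M+8 0.0134, M+10 0.0009. Base peak = M+2.
P(M+2) = C(5,1) × 0.756^4 × 0.244^1 = 5 × 0.3266534 × 0.2440 = 0.398517 (base)
P(M+6) = C(5,3) × 0.756^2 × 0.244^3 = 10 × 0.571536 × 0.01452678 = 0.083026
Relative intensity = 0.083026 / 0.398517 × 100 = 20.83

20.83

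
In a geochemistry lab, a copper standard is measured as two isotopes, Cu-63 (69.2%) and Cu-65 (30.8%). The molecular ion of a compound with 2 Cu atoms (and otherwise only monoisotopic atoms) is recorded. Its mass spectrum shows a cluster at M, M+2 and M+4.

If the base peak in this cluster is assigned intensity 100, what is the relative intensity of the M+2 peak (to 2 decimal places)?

Binomial terms of (0.692 + 0.308)^2: M 0.4789, M+2 0.4263, M+4 0.0949 → M is the base peak.
P(M) = C(2,0) × 0.692^2 × 0.308^0 = 1 × 0.478864 × 1.0000 = 0.478864 (base)
P(M+2) = C(2,1) × 0.692^1 × 0.308^1 = 2 × 0.6920 × 0.3080 = 0.426272
Relative intensity = 0.426272 / 0.478864 × 100 = 89.02

89.02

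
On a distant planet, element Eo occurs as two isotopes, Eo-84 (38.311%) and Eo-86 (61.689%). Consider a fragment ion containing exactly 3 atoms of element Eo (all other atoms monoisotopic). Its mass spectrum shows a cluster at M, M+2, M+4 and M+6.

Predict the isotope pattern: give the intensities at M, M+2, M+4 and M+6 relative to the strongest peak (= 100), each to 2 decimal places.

12.86 : 62.10 : 100.00 : 53.67

The 3 Eo atoms are independent, so intensities follow the terms of (0.38311 + 0.61689)^3.
P(M) = 0.38311^3 = 0.056230
P(M+2) = 3 × 0.38311^2 × 0.61689^1 = 0.271629
P(M+4) = 3 × 0.38311^1 × 0.61689^2 = 0.437381
P(M+6) = 0.61689^3 = 0.234760
The M+4 peak is largest (0.437381); scaling to 100 gives 12.86 : 62.10 : 100.00 : 53.67.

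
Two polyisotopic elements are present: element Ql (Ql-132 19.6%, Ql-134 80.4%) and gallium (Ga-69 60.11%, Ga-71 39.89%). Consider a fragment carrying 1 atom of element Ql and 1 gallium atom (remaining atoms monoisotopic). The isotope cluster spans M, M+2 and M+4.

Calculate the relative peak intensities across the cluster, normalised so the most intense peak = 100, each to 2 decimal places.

20.98 : 100.00 : 57.12

Element Ql pattern (n=1): 0.1960 : 0.8040
Gallium pattern (n=1): 0.6011 : 0.3989
Convolve the two distributions (both contribute in 2-u steps):
  M: 0.1960×0.6011 = 0.117816
  M+2: 0.1960×0.3989 + 0.8040×0.6011 = 0.561469
  M+4: 0.8040×0.3989 = 0.320716
Scale to base peak (0.561469) = 100: 20.98 : 100.00 : 57.12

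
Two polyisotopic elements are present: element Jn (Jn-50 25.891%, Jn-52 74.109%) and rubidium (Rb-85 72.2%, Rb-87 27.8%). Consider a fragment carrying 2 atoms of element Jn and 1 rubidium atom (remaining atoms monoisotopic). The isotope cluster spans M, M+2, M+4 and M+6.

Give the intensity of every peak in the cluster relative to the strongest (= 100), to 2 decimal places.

Element Jn pattern (n=2): 0.06703439 : 0.38375122 : 0.54921439
Rubidium pattern (n=1): 0.7220 : 0.2780
Convolve the two distributions (both contribute in 2-u steps):
  M: 0.06703439×0.7220 = 0.048399
  M+2: 0.06703439×0.2780 + 0.38375122×0.7220 = 0.295704
  M+4: 0.38375122×0.2780 + 0.54921439×0.7220 = 0.503216
  M+6: 0.54921439×0.2780 = 0.152682
Scale to base peak (0.503216) = 100: 9.62 : 58.76 : 100.00 : 30.34

9.62 : 58.76 : 100.00 : 30.34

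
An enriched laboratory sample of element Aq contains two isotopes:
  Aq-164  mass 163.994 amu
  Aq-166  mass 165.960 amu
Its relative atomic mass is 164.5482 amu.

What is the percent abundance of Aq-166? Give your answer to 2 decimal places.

28.19%

Let x be the fractional abundance of Aq-164; then Aq-166 has abundance 1 − x.
163.994·x + 165.960·(1 − x) = 164.5482
(163.994 − 165.960)·x = 164.5482 − 165.960
x = -1.4118 / -1.966 = 0.71811 → 71.81% Aq-164, 28.19% Aq-166.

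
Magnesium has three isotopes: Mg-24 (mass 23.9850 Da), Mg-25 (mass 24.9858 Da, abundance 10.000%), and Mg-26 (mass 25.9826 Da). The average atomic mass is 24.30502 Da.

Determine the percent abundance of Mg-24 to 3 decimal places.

The remaining 90.000% is split between Mg-24 (fraction x) and Mg-26 (fraction 0.90000 − x).
Substituting: 23.9850x + 25.9826(0.90000 − x) = 21.80644
(23.9850 − 25.9826)x = -1.5779  ⇒  x = 0.78990, y = 0.11010
Mg-24: 78.990%, Mg-26: 11.010%.

78.990%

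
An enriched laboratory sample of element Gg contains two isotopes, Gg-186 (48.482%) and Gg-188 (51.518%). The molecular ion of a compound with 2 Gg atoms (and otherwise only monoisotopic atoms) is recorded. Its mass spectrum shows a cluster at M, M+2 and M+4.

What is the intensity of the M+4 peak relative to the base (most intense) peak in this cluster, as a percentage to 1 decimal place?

Term probabilities: M 0.2351, M+2 0.4995, M+4 0.2654. Base peak = M+2.
P(M+2) = C(2,1) × 0.48482^1 × 0.51518^1 = 2 × 0.48482 × 0.51518 = 0.499539 (base)
P(M+4) = C(2,2) × 0.48482^0 × 0.51518^2 = 1 × 1.0000 × 0.26541043 = 0.265410
Relative intensity = 0.265410 / 0.499539 × 100 = 53.1

53.1%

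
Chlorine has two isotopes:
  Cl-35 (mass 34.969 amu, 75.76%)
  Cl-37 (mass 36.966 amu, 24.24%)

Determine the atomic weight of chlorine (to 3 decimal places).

The abundance-weighted mean is 0.7576 × 34.969 + 0.2424 × 36.966
= 26.4925 + 8.9606 = 35.4531 amu

35.453 amu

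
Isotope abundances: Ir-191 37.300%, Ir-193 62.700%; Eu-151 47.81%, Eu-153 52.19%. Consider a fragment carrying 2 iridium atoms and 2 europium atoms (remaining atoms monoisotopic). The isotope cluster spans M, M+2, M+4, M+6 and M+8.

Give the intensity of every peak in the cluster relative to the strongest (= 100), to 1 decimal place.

8.8 : 48.8 : 100.0 : 89.6 : 29.6

Iridium pattern (n=2): 0.139129 : 0.467742 : 0.393129
Europium pattern (n=2): 0.22857961 : 0.49904078 : 0.27237961
Convolve the two distributions (both contribute in 2-u steps):
  M: 0.139129×0.22857961 = 0.031802
  M+2: 0.139129×0.49904078 + 0.467742×0.22857961 = 0.176347
  M+4: 0.139129×0.27237961 + 0.467742×0.49904078 + 0.393129×0.22857961 = 0.361180
  M+6: 0.467742×0.27237961 + 0.393129×0.49904078 = 0.323591
  M+8: 0.393129×0.27237961 = 0.107080
Scale to base peak (0.361180) = 100: 8.8 : 48.8 : 100.0 : 89.6 : 29.6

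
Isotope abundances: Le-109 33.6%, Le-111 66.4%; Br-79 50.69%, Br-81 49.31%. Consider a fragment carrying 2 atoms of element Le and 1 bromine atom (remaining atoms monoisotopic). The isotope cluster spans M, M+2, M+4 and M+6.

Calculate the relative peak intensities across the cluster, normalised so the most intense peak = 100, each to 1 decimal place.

12.9 : 63.5 : 100.0 : 49.0

Element Le pattern (n=2): 0.112896 : 0.446208 : 0.440896
Bromine pattern (n=1): 0.5069 : 0.4931
Convolve the two distributions (both contribute in 2-u steps):
  M: 0.112896×0.5069 = 0.057227
  M+2: 0.112896×0.4931 + 0.446208×0.5069 = 0.281852
  M+4: 0.446208×0.4931 + 0.440896×0.5069 = 0.443515
  M+6: 0.440896×0.4931 = 0.217406
Scale to base peak (0.443515) = 100: 12.9 : 63.5 : 100.0 : 49.0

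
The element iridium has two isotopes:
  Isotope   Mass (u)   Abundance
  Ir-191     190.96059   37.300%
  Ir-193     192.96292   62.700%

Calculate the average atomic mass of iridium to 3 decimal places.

The abundance-weighted mean is 0.37300 × 190.96059 + 0.62700 × 192.96292
= 71.228300 + 120.987751 = 192.216051 u

192.216 u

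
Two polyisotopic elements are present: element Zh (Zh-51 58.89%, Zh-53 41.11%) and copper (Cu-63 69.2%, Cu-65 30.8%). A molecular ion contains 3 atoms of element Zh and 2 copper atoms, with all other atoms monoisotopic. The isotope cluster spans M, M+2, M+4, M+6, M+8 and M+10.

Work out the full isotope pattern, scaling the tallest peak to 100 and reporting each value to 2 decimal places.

Element Zh pattern (n=3): 0.20423241 : 0.4277124 : 0.29857797 : 0.06947722
Copper pattern (n=2): 0.478864 : 0.426272 : 0.094864
Convolve the two distributions (both contribute in 2-u steps):
  M: 0.20423241×0.478864 = 0.097800
  M+2: 0.20423241×0.426272 + 0.4277124×0.478864 = 0.291875
  M+4: 0.20423241×0.094864 + 0.4277124×0.426272 + 0.29857797×0.478864 = 0.344674
  M+6: 0.4277124×0.094864 + 0.29857797×0.426272 + 0.06947722×0.478864 = 0.201120
  M+8: 0.29857797×0.094864 + 0.06947722×0.426272 = 0.057940
  M+10: 0.06947722×0.094864 = 0.006591
Scale to base peak (0.344674) = 100: 28.37 : 84.68 : 100.00 : 58.35 : 16.81 : 1.91

28.37 : 84.68 : 100.00 : 58.35 : 16.81 : 1.91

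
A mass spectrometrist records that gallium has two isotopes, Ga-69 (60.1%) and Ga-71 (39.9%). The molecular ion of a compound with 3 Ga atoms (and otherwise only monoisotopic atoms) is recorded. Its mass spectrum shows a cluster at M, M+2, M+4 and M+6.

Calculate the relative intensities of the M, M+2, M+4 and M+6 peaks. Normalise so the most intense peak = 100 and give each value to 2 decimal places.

50.21 : 100.00 : 66.39 : 14.69

Each Ga atom is independently Ga-69 (p = 0.601) or Ga-71 (q = 0.399); the cluster is the binomial expansion (p + q)^3.
P(M) = 0.601^3 = 0.217082
P(M+2) = 3 × 0.601^2 × 0.399^1 = 0.432358
P(M+4) = 3 × 0.601^1 × 0.399^2 = 0.287039
P(M+6) = 0.399^3 = 0.063521
The M+2 peak is largest (0.432358); scaling to 100 gives 50.21 : 100.00 : 66.39 : 14.69.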